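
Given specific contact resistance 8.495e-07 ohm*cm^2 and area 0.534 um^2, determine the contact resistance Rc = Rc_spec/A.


Step 1: Convert area to cm^2: 0.534 um^2 = 5.3400e-09 cm^2
Step 2: Rc = Rc_spec / A = 8.495e-07 / 5.3400e-09
Step 3: Rc = 1.59e+02 ohms

1.59e+02


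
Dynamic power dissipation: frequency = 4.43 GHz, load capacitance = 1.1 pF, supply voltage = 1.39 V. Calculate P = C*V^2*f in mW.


Step 1: V^2 = 1.39^2 = 1.9321 V^2
Step 2: P = C*V^2*f = 1.1e-12 F * 1.9321 * 4.43e9 Hz
Step 3: P = 9.4151233e-03 W
Step 4: P = 9.415 mW

9.415


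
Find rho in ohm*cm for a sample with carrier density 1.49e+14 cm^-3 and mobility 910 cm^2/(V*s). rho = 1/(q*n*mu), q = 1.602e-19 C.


Step 1: sigma = q * n * mu = 1.602e-19 * 1.49e+14 * 910 = 2.17215e-02 S/cm
Step 2: rho = 1 / sigma = 1 / 2.17215e-02 = 46.04 ohm*cm

46.04


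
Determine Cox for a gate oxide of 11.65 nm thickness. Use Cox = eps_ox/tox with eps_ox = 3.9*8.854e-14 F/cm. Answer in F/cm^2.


Step 1: eps_ox = 3.9 * 8.854e-14 = 3.45306e-13 F/cm
Step 2: tox in cm = 11.65 nm * 1e-7 = 1.1650e-06 cm
Step 3: Cox = 3.45306e-13 / 1.1650e-06 = 2.96e-07 F/cm^2

2.96e-07


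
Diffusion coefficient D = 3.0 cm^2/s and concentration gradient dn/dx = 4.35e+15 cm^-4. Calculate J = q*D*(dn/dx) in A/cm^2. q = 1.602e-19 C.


Step 1: J = q * D * (dn/dx)
Step 2: J = 1.602e-19 * 3.0 * 4.35e+15
Step 3: J = 2.09e-03 A/cm^2

2.09e-03


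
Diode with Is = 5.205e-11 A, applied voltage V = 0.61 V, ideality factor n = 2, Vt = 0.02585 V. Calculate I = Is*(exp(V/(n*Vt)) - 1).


Step 1: V/(n*Vt) = 0.61/(2*0.02585) = 11.7988
Step 2: exp(11.7988) = 1.3309e+05
Step 3: I = 5.205e-11 * (1.3309e+05 - 1) = 6.93e-06 A

6.93e-06


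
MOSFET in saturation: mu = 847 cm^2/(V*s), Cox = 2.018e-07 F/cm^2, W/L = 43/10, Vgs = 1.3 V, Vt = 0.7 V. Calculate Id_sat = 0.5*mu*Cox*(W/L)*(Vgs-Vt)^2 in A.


Step 1: Overdrive voltage Vov = Vgs - Vt = 1.3 - 0.7 = 0.6 V
Step 2: W/L = 43/10 = 4.3
Step 3: Id = 0.5 * 847 * 2.018e-07 * 4.3 * 0.6^2
Step 4: Id = 1.32e-04 A

1.32e-04


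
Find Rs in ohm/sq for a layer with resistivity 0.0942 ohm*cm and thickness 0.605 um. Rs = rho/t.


Step 1: Convert thickness to cm: t = 0.605 um = 6.0500e-05 cm
Step 2: Rs = rho / t = 0.0942 / 6.0500e-05
Step 3: Rs = 1557.0 ohm/sq

1557.0


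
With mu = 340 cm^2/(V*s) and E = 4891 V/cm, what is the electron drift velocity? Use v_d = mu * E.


Step 1: v_d = mu * E
Step 2: v_d = 340 * 4891 = 1662940
Step 3: v_d = 1.66e+06 cm/s

1.66e+06


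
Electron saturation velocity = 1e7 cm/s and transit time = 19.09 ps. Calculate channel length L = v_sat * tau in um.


Step 1: tau in seconds = 19.09 ps * 1e-12 = 1.9090e-11 s
Step 2: L = v_sat * tau = 1e7 * 1.9090e-11 = 1.9090e-04 cm
Step 3: L in um = 1.9090e-04 * 1e4 = 1.909 um

1.909


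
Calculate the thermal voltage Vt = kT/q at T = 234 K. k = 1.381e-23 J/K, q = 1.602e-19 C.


Step 1: kT = 1.381e-23 * 234 = 3.23154e-21 J
Step 2: Vt = kT/q = 3.23154e-21 / 1.602e-19
Step 3: Vt = 0.02017 V

0.02017


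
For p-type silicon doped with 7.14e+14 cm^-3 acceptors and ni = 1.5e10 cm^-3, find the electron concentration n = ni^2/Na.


Step 1: Majority hole concentration p ≈ Na = 7.14e+14 cm^-3
Step 2: n = ni^2 / Na = (1.5e10)^2 / 7.14e+14
Step 3: n = 3.15e+05 cm^-3

3.15e+05


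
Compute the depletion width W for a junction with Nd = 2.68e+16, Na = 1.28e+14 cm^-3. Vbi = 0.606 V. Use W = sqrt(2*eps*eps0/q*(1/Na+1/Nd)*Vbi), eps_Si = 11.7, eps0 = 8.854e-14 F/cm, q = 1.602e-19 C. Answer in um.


Step 1: 1/Na + 1/Nd = 1/1.28e+14 + 1/2.68e+16 = 7.84981e-15
Step 2: 2*eps*eps0/q = 2*11.7*8.854e-14/1.602e-19 = 1.293281e+07
Step 3: W^2 = 1.293281e+07 * 7.84981e-15 * 0.606 = 6.15212e-08
Step 4: W = sqrt(6.15212e-08) = 2.480e-04 cm = 2.48 um

2.48


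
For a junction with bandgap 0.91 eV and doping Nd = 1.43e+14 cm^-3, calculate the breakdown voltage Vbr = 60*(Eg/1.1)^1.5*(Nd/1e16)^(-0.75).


Step 1: Eg/1.1 = 0.91/1.1 = 0.827273
Step 2: (Eg/1.1)^1.5 = 0.827273^1.5 = 0.752442
Step 3: (Nd/1e16)^(-0.75) = (0.0143)^(-0.75) = 24.182320
Step 4: Vbr = 60 * 0.752442 * 24.182320 = 1091.7 V

1091.7


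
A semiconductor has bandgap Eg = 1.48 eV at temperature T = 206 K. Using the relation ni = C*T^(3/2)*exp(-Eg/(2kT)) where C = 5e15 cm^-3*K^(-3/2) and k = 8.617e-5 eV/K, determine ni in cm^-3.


Step 1: Compute kT = 8.617e-5 * 206 = 0.01775102 eV
Step 2: Exponent = -Eg/(2kT) = -1.48/(2*0.01775102) = -41.68775
Step 3: T^(3/2) = 206^1.5 = 2956.66
Step 4: ni = 5e15 * 2956.66 * exp(-41.68775) = 1.16e+01 cm^-3

1.16e+01


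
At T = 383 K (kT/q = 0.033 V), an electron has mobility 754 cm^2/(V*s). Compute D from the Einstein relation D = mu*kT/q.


Step 1: D = mu * (kT/q)
Step 2: D = 754 * 0.033
Step 3: D = 24.88 cm^2/s

24.88


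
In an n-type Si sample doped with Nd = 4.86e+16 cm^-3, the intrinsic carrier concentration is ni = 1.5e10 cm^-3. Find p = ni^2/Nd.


Step 1: Since Nd >> ni, n ≈ Nd = 4.86e+16 cm^-3
Step 2: p = ni^2 / n = (1.5e10)^2 / 4.86e+16
Step 3: p = 2.25e20 / 4.86e+16 = 4.63e+03 cm^-3

4.63e+03


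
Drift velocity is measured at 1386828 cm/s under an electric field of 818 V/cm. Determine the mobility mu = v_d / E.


Step 1: mu = v_d / E
Step 2: mu = 1386828 / 818
Step 3: mu = 1695.39 cm^2/(V*s)

1695.39


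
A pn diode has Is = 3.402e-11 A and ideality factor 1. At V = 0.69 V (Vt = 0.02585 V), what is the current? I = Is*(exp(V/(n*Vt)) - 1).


Step 1: V/(n*Vt) = 0.69/(1*0.02585) = 26.6925
Step 2: exp(26.6925) = 3.9121e+11
Step 3: I = 3.402e-11 * (3.9121e+11 - 1) = 1.33e+01 A

1.33e+01


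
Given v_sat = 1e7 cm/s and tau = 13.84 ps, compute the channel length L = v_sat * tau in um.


Step 1: tau in seconds = 13.84 ps * 1e-12 = 1.3840e-11 s
Step 2: L = v_sat * tau = 1e7 * 1.3840e-11 = 1.3840e-04 cm
Step 3: L in um = 1.3840e-04 * 1e4 = 1.384 um

1.384


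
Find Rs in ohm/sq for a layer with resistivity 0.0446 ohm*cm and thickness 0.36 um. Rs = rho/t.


Step 1: Convert thickness to cm: t = 0.36 um = 3.6000e-05 cm
Step 2: Rs = rho / t = 0.0446 / 3.6000e-05
Step 3: Rs = 1238.9 ohm/sq

1238.9


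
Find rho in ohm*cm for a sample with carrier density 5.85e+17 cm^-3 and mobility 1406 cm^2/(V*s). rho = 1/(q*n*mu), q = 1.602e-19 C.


Step 1: sigma = q * n * mu = 1.602e-19 * 5.85e+17 * 1406 = 1.31766e+02 S/cm
Step 2: rho = 1 / sigma = 1 / 1.31766e+02 = 0.007589 ohm*cm

0.007589


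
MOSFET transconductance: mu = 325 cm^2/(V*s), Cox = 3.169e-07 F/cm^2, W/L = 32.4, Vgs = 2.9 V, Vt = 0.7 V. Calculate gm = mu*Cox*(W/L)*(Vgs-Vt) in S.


Step 1: Vov = Vgs - Vt = 2.9 - 0.7 = 2.2 V
Step 2: gm = mu * Cox * (W/L) * Vov
Step 3: gm = 325 * 3.169e-07 * 32.4 * 2.2 = 7.34e-03 S

7.34e-03


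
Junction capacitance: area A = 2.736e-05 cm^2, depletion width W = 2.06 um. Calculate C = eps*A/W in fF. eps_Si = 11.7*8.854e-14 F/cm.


Step 1: eps_Si = 11.7 * 8.854e-14 = 1.035918e-12 F/cm
Step 2: W in cm = 2.06 * 1e-4 = 2.06e-04 cm
Step 3: C = 1.035918e-12 * 2.736e-05 / 2.06e-04 = 1.375860e-13 F
Step 4: C = 137.59 fF

137.59


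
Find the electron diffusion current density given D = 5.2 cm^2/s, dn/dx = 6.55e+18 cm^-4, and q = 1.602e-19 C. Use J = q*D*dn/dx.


Step 1: J = q * D * (dn/dx)
Step 2: J = 1.602e-19 * 5.2 * 6.55e+18
Step 3: J = 5.46e+00 A/cm^2

5.46e+00


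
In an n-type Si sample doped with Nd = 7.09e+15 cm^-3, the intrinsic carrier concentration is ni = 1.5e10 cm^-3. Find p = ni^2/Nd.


Step 1: Since Nd >> ni, n ≈ Nd = 7.09e+15 cm^-3
Step 2: p = ni^2 / n = (1.5e10)^2 / 7.09e+15
Step 3: p = 2.25e20 / 7.09e+15 = 3.17e+04 cm^-3

3.17e+04


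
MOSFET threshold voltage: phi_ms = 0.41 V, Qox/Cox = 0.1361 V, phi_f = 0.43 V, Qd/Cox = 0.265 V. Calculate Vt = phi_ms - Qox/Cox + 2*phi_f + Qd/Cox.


Step 1: Vt = phi_ms - Qox/Cox + 2*phi_f + Qd/Cox
Step 2: Vt = 0.41 - 0.1361 + 2*0.43 + 0.265
Step 3: Vt = 0.41 - 0.1361 + 0.86 + 0.265
Step 4: Vt = 1.3989 V

1.3989


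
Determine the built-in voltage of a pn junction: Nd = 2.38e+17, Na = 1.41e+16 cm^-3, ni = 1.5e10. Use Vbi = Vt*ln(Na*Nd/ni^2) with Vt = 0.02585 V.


Step 1: Compute Na*Nd/ni^2 = 1.41e+16 * 2.38e+17 / (1.5e10)^2 = 1.4915e+13
Step 2: ln(1.4915e+13) = 30.3334
Step 3: Vbi = 0.02585 * 30.3334 = 0.784 V

0.784


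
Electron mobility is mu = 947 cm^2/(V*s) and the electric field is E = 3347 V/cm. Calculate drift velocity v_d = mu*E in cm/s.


Step 1: v_d = mu * E
Step 2: v_d = 947 * 3347 = 3169609
Step 3: v_d = 3.17e+06 cm/s

3.17e+06


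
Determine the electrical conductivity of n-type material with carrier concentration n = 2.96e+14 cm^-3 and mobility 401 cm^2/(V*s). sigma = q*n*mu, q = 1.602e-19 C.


Step 1: sigma = q * n * mu
Step 2: sigma = 1.602e-19 * 2.96e+14 * 401
Step 3: sigma = 1.902e-02 S/cm

1.902e-02


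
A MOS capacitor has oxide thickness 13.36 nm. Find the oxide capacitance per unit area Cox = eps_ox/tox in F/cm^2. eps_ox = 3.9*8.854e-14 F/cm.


Step 1: eps_ox = 3.9 * 8.854e-14 = 3.45306e-13 F/cm
Step 2: tox in cm = 13.36 nm * 1e-7 = 1.3360e-06 cm
Step 3: Cox = 3.45306e-13 / 1.3360e-06 = 2.58e-07 F/cm^2

2.58e-07


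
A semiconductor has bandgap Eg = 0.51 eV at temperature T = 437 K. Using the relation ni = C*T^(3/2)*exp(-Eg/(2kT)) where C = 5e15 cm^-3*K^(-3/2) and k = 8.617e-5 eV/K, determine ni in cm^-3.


Step 1: Compute kT = 8.617e-5 * 437 = 0.03765629 eV
Step 2: Exponent = -Eg/(2kT) = -0.51/(2*0.03765629) = -6.77178
Step 3: T^(3/2) = 437^1.5 = 9135.29
Step 4: ni = 5e15 * 9135.29 * exp(-6.77178) = 5.23e+16 cm^-3

5.23e+16


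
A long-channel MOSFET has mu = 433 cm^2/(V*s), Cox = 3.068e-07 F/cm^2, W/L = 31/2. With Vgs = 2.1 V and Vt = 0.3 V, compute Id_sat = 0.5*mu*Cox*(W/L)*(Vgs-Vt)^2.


Step 1: Overdrive voltage Vov = Vgs - Vt = 2.1 - 0.3 = 1.8 V
Step 2: W/L = 31/2 = 15.5
Step 3: Id = 0.5 * 433 * 3.068e-07 * 15.5 * 1.8^2
Step 4: Id = 3.34e-03 A

3.34e-03


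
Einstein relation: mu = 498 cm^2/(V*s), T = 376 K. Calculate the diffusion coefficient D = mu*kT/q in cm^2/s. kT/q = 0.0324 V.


Step 1: D = mu * (kT/q)
Step 2: D = 498 * 0.0324
Step 3: D = 16.14 cm^2/s

16.14


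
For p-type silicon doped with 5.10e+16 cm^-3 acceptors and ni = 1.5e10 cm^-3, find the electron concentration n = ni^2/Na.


Step 1: Majority hole concentration p ≈ Na = 5.10e+16 cm^-3
Step 2: n = ni^2 / Na = (1.5e10)^2 / 5.10e+16
Step 3: n = 4.41e+03 cm^-3

4.41e+03


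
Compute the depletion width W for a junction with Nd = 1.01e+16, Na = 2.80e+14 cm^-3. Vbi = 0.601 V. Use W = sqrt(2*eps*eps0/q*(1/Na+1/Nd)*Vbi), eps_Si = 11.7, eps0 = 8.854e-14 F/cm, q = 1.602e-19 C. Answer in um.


Step 1: 1/Na + 1/Nd = 1/2.80e+14 + 1/1.01e+16 = 3.67044e-15
Step 2: 2*eps*eps0/q = 2*11.7*8.854e-14/1.602e-19 = 1.293281e+07
Step 3: W^2 = 1.293281e+07 * 3.67044e-15 * 0.601 = 2.85289e-08
Step 4: W = sqrt(2.85289e-08) = 1.689e-04 cm = 1.689 um

1.689


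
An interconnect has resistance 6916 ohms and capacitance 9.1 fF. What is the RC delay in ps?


Step 1: tau = R * C
Step 2: tau = 6916 * 9.1 fF = 6916 * 9.1e-15 F
Step 3: tau = 6.29356e-11 s = 62.9356 ps

62.9356


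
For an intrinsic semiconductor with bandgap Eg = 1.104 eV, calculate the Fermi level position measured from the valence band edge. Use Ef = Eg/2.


Step 1: For an intrinsic semiconductor, the Fermi level sits at midgap.
Step 2: Ef = Eg / 2 = 1.104 / 2 = 0.552 eV

0.552


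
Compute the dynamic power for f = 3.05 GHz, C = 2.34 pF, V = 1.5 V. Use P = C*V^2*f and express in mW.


Step 1: V^2 = 1.5^2 = 2.25 V^2
Step 2: P = C*V^2*f = 2.34e-12 F * 2.25 * 3.05e9 Hz
Step 3: P = 1.605825e-02 W
Step 4: P = 16.058 mW

16.058


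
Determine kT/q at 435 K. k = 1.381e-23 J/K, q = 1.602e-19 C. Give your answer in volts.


Step 1: kT = 1.381e-23 * 435 = 6.00735e-21 J
Step 2: Vt = kT/q = 6.00735e-21 / 1.602e-19
Step 3: Vt = 0.0375 V

0.0375


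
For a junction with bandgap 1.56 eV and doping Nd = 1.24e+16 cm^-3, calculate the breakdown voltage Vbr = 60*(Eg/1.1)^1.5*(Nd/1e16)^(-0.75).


Step 1: Eg/1.1 = 1.56/1.1 = 1.418182
Step 2: (Eg/1.1)^1.5 = 1.418182^1.5 = 1.688877
Step 3: (Nd/1e16)^(-0.75) = (1.24)^(-0.75) = 0.851008
Step 4: Vbr = 60 * 1.688877 * 0.851008 = 86.2 V

86.2


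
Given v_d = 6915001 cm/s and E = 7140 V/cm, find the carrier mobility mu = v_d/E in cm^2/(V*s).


Step 1: mu = v_d / E
Step 2: mu = 6915001 / 7140
Step 3: mu = 968.49 cm^2/(V*s)

968.49


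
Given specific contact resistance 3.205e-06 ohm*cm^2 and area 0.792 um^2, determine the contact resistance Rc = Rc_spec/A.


Step 1: Convert area to cm^2: 0.792 um^2 = 7.9200e-09 cm^2
Step 2: Rc = Rc_spec / A = 3.205e-06 / 7.9200e-09
Step 3: Rc = 4.05e+02 ohms

4.05e+02


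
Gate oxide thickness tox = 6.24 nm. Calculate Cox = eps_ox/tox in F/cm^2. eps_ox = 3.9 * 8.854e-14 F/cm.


Step 1: eps_ox = 3.9 * 8.854e-14 = 3.45306e-13 F/cm
Step 2: tox in cm = 6.24 nm * 1e-7 = 6.2400e-07 cm
Step 3: Cox = 3.45306e-13 / 6.2400e-07 = 5.53e-07 F/cm^2

5.53e-07


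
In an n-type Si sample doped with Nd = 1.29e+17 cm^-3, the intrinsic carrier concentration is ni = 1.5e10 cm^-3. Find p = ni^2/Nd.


Step 1: Since Nd >> ni, n ≈ Nd = 1.29e+17 cm^-3
Step 2: p = ni^2 / n = (1.5e10)^2 / 1.29e+17
Step 3: p = 2.25e20 / 1.29e+17 = 1.74e+03 cm^-3

1.74e+03


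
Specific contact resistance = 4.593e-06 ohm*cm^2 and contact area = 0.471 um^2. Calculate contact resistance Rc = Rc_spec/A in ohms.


Step 1: Convert area to cm^2: 0.471 um^2 = 4.7100e-09 cm^2
Step 2: Rc = Rc_spec / A = 4.593e-06 / 4.7100e-09
Step 3: Rc = 9.75e+02 ohms

9.75e+02


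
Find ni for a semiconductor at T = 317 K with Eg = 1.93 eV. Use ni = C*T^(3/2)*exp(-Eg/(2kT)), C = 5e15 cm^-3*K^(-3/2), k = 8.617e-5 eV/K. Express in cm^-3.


Step 1: Compute kT = 8.617e-5 * 317 = 0.02731589 eV
Step 2: Exponent = -Eg/(2kT) = -1.93/(2*0.02731589) = -35.32742
Step 3: T^(3/2) = 317^1.5 = 5644.02
Step 4: ni = 5e15 * 5644.02 * exp(-35.32742) = 1.28e+04 cm^-3

1.28e+04


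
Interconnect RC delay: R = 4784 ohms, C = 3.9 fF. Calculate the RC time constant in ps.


Step 1: tau = R * C
Step 2: tau = 4784 * 3.9 fF = 4784 * 3.9e-15 F
Step 3: tau = 1.86576e-11 s = 18.6576 ps

18.6576


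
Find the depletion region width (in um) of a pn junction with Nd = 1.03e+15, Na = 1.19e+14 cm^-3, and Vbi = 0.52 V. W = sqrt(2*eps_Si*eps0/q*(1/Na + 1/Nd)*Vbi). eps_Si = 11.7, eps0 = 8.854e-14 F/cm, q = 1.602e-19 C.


Step 1: 1/Na + 1/Nd = 1/1.19e+14 + 1/1.03e+15 = 9.37424e-15
Step 2: 2*eps*eps0/q = 2*11.7*8.854e-14/1.602e-19 = 1.293281e+07
Step 3: W^2 = 1.293281e+07 * 9.37424e-15 * 0.52 = 6.30423e-08
Step 4: W = sqrt(6.30423e-08) = 2.511e-04 cm = 2.511 um

2.511


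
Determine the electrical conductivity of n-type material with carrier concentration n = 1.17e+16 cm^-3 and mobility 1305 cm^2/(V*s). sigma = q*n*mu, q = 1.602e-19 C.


Step 1: sigma = q * n * mu
Step 2: sigma = 1.602e-19 * 1.17e+16 * 1305
Step 3: sigma = 2.446e+00 S/cm

2.446e+00


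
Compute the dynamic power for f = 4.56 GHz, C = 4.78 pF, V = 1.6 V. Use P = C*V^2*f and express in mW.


Step 1: V^2 = 1.6^2 = 2.56 V^2
Step 2: P = C*V^2*f = 4.78e-12 F * 2.56 * 4.56e9 Hz
Step 3: P = 5.5799808e-02 W
Step 4: P = 55.8 mW

55.8


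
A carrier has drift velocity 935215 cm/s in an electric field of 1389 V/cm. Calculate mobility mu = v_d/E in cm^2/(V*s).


Step 1: mu = v_d / E
Step 2: mu = 935215 / 1389
Step 3: mu = 673.3 cm^2/(V*s)

673.3


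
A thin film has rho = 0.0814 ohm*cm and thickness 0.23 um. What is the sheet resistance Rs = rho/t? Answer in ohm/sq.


Step 1: Convert thickness to cm: t = 0.23 um = 2.3000e-05 cm
Step 2: Rs = rho / t = 0.0814 / 2.3000e-05
Step 3: Rs = 3539.1 ohm/sq

3539.1


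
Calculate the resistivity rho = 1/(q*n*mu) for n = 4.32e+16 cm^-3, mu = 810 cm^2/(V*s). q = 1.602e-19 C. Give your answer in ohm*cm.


Step 1: sigma = q * n * mu = 1.602e-19 * 4.32e+16 * 810 = 5.60572e+00 S/cm
Step 2: rho = 1 / sigma = 1 / 5.60572e+00 = 0.1784 ohm*cm

0.1784


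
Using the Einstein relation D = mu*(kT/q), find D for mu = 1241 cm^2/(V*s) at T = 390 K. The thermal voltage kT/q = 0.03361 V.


Step 1: D = mu * (kT/q)
Step 2: D = 1241 * 0.03361
Step 3: D = 41.71 cm^2/s

41.71


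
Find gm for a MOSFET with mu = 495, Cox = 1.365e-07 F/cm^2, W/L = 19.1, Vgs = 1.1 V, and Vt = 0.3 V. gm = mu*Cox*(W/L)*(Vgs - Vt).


Step 1: Vov = Vgs - Vt = 1.1 - 0.3 = 0.8 V
Step 2: gm = mu * Cox * (W/L) * Vov
Step 3: gm = 495 * 1.365e-07 * 19.1 * 0.8 = 1.03e-03 S

1.03e-03


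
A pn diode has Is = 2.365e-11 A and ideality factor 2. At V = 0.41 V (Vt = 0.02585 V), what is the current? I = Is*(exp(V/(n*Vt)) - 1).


Step 1: V/(n*Vt) = 0.41/(2*0.02585) = 7.9304
Step 2: exp(7.9304) = 2.7805e+03
Step 3: I = 2.365e-11 * (2.7805e+03 - 1) = 6.57e-08 A

6.57e-08


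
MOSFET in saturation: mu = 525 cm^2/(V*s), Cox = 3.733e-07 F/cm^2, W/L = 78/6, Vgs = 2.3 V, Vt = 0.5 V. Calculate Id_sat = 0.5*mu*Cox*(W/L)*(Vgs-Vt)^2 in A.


Step 1: Overdrive voltage Vov = Vgs - Vt = 2.3 - 0.5 = 1.8 V
Step 2: W/L = 78/6 = 13
Step 3: Id = 0.5 * 525 * 3.733e-07 * 13 * 1.8^2
Step 4: Id = 4.13e-03 A

4.13e-03


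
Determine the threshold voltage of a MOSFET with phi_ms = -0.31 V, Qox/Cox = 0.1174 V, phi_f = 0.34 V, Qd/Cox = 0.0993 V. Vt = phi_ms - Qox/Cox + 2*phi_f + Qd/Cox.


Step 1: Vt = phi_ms - Qox/Cox + 2*phi_f + Qd/Cox
Step 2: Vt = -0.31 - 0.1174 + 2*0.34 + 0.0993
Step 3: Vt = -0.31 - 0.1174 + 0.68 + 0.0993
Step 4: Vt = 0.3519 V

0.3519


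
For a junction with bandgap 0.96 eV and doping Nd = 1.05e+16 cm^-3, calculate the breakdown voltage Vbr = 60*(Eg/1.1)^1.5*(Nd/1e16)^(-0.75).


Step 1: Eg/1.1 = 0.96/1.1 = 0.872727
Step 2: (Eg/1.1)^1.5 = 0.872727^1.5 = 0.815300
Step 3: (Nd/1e16)^(-0.75) = (1.05)^(-0.75) = 0.964069
Step 4: Vbr = 60 * 0.815300 * 0.964069 = 47.2 V

47.2


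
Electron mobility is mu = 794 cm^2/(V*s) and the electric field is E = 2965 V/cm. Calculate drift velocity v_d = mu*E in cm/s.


Step 1: v_d = mu * E
Step 2: v_d = 794 * 2965 = 2354210
Step 3: v_d = 2.35e+06 cm/s

2.35e+06


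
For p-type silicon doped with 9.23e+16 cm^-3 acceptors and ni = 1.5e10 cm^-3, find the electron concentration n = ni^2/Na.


Step 1: Majority hole concentration p ≈ Na = 9.23e+16 cm^-3
Step 2: n = ni^2 / Na = (1.5e10)^2 / 9.23e+16
Step 3: n = 2.44e+03 cm^-3

2.44e+03


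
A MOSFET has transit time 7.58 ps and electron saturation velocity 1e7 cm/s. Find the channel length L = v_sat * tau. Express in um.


Step 1: tau in seconds = 7.58 ps * 1e-12 = 7.5800e-12 s
Step 2: L = v_sat * tau = 1e7 * 7.5800e-12 = 7.5800e-05 cm
Step 3: L in um = 7.5800e-05 * 1e4 = 0.758 um

0.758


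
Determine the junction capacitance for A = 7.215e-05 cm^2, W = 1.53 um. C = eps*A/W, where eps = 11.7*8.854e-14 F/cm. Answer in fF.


Step 1: eps_Si = 11.7 * 8.854e-14 = 1.035918e-12 F/cm
Step 2: W in cm = 1.53 * 1e-4 = 1.53e-04 cm
Step 3: C = 1.035918e-12 * 7.215e-05 / 1.53e-04 = 4.885064e-13 F
Step 4: C = 488.51 fF

488.51


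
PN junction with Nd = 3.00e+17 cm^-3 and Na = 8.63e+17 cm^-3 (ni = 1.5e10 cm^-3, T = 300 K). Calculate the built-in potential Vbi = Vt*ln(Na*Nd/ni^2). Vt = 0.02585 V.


Step 1: Compute Na*Nd/ni^2 = 8.63e+17 * 3.00e+17 / (1.5e10)^2 = 1.1507e+15
Step 2: ln(1.1507e+15) = 34.6791
Step 3: Vbi = 0.02585 * 34.6791 = 0.896 V

0.896


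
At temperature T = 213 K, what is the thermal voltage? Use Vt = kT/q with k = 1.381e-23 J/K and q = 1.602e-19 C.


Step 1: kT = 1.381e-23 * 213 = 2.94153e-21 J
Step 2: Vt = kT/q = 2.94153e-21 / 1.602e-19
Step 3: Vt = 0.01836 V

0.01836


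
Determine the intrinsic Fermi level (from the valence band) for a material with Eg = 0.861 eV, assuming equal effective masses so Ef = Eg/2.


Step 1: For an intrinsic semiconductor, the Fermi level sits at midgap.
Step 2: Ef = Eg / 2 = 0.861 / 2 = 0.4305 eV

0.4305


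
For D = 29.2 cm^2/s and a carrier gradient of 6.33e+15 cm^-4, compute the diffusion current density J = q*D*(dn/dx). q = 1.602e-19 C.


Step 1: J = q * D * (dn/dx)
Step 2: J = 1.602e-19 * 29.2 * 6.33e+15
Step 3: J = 2.96e-02 A/cm^2

2.96e-02


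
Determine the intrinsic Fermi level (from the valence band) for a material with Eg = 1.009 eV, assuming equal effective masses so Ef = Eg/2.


Step 1: For an intrinsic semiconductor, the Fermi level sits at midgap.
Step 2: Ef = Eg / 2 = 1.009 / 2 = 0.5045 eV

0.5045


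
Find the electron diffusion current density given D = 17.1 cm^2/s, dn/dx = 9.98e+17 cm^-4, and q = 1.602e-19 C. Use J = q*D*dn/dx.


Step 1: J = q * D * (dn/dx)
Step 2: J = 1.602e-19 * 17.1 * 9.98e+17
Step 3: J = 2.73e+00 A/cm^2

2.73e+00


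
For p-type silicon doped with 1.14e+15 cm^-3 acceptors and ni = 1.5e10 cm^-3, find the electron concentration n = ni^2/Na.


Step 1: Majority hole concentration p ≈ Na = 1.14e+15 cm^-3
Step 2: n = ni^2 / Na = (1.5e10)^2 / 1.14e+15
Step 3: n = 1.97e+05 cm^-3

1.97e+05


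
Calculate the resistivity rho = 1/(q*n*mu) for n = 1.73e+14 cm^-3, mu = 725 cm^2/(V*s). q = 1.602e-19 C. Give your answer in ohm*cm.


Step 1: sigma = q * n * mu = 1.602e-19 * 1.73e+14 * 725 = 2.00931e-02 S/cm
Step 2: rho = 1 / sigma = 1 / 2.00931e-02 = 49.77 ohm*cm

49.77


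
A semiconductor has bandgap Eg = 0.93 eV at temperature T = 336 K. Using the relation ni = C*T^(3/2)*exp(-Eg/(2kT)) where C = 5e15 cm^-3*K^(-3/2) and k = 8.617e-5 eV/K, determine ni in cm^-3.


Step 1: Compute kT = 8.617e-5 * 336 = 0.02895312 eV
Step 2: Exponent = -Eg/(2kT) = -0.93/(2*0.02895312) = -16.06045
Step 3: T^(3/2) = 336^1.5 = 6158.98
Step 4: ni = 5e15 * 6158.98 * exp(-16.06045) = 3.26e+12 cm^-3

3.26e+12


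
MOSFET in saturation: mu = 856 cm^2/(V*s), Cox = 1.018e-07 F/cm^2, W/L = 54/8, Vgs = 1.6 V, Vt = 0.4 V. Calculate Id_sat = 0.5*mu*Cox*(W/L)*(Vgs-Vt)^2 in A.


Step 1: Overdrive voltage Vov = Vgs - Vt = 1.6 - 0.4 = 1.2 V
Step 2: W/L = 54/8 = 6.75
Step 3: Id = 0.5 * 856 * 1.018e-07 * 6.75 * 1.2^2
Step 4: Id = 4.24e-04 A

4.24e-04


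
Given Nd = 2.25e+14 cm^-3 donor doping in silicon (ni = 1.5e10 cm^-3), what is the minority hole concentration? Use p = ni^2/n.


Step 1: Since Nd >> ni, n ≈ Nd = 2.25e+14 cm^-3
Step 2: p = ni^2 / n = (1.5e10)^2 / 2.25e+14
Step 3: p = 2.25e20 / 2.25e+14 = 1.00e+06 cm^-3

1.00e+06


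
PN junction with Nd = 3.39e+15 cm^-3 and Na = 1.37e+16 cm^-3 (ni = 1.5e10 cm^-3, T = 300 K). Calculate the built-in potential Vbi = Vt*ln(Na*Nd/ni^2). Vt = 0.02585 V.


Step 1: Compute Na*Nd/ni^2 = 1.37e+16 * 3.39e+15 / (1.5e10)^2 = 2.0641e+11
Step 2: ln(2.0641e+11) = 26.0531
Step 3: Vbi = 0.02585 * 26.0531 = 0.673 V

0.673


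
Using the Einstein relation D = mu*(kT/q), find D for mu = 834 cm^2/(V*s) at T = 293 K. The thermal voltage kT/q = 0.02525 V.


Step 1: D = mu * (kT/q)
Step 2: D = 834 * 0.02525
Step 3: D = 21.06 cm^2/s

21.06


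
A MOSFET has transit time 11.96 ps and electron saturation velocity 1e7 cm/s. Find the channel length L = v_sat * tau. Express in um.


Step 1: tau in seconds = 11.96 ps * 1e-12 = 1.1960e-11 s
Step 2: L = v_sat * tau = 1e7 * 1.1960e-11 = 1.1960e-04 cm
Step 3: L in um = 1.1960e-04 * 1e4 = 1.196 um

1.196


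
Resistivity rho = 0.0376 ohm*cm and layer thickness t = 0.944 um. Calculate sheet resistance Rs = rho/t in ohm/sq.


Step 1: Convert thickness to cm: t = 0.944 um = 9.4400e-05 cm
Step 2: Rs = rho / t = 0.0376 / 9.4400e-05
Step 3: Rs = 398.3 ohm/sq

398.3


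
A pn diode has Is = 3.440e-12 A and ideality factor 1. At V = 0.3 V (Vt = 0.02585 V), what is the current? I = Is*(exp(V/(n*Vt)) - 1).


Step 1: V/(n*Vt) = 0.3/(1*0.02585) = 11.6054
Step 2: exp(11.6054) = 1.0969e+05
Step 3: I = 3.440e-12 * (1.0969e+05 - 1) = 3.77e-07 A

3.77e-07


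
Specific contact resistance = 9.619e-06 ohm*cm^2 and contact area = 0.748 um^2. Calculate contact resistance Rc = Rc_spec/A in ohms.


Step 1: Convert area to cm^2: 0.748 um^2 = 7.4800e-09 cm^2
Step 2: Rc = Rc_spec / A = 9.619e-06 / 7.4800e-09
Step 3: Rc = 1.29e+03 ohms

1.29e+03


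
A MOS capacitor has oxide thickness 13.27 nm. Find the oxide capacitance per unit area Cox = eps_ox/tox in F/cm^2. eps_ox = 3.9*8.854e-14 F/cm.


Step 1: eps_ox = 3.9 * 8.854e-14 = 3.45306e-13 F/cm
Step 2: tox in cm = 13.27 nm * 1e-7 = 1.3270e-06 cm
Step 3: Cox = 3.45306e-13 / 1.3270e-06 = 2.60e-07 F/cm^2

2.60e-07


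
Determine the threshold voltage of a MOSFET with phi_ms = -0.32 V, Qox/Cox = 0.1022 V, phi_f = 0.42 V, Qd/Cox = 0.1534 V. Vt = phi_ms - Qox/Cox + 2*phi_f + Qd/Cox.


Step 1: Vt = phi_ms - Qox/Cox + 2*phi_f + Qd/Cox
Step 2: Vt = -0.32 - 0.1022 + 2*0.42 + 0.1534
Step 3: Vt = -0.32 - 0.1022 + 0.84 + 0.1534
Step 4: Vt = 0.5712 V

0.5712


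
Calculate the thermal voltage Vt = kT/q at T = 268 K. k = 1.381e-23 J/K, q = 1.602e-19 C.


Step 1: kT = 1.381e-23 * 268 = 3.70108e-21 J
Step 2: Vt = kT/q = 3.70108e-21 / 1.602e-19
Step 3: Vt = 0.0231 V

0.0231


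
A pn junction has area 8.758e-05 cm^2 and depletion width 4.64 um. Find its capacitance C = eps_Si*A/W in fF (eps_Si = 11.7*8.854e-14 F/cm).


Step 1: eps_Si = 11.7 * 8.854e-14 = 1.035918e-12 F/cm
Step 2: W in cm = 4.64 * 1e-4 = 4.64e-04 cm
Step 3: C = 1.035918e-12 * 8.758e-05 / 4.64e-04 = 1.955295e-13 F
Step 4: C = 195.53 fF

195.53


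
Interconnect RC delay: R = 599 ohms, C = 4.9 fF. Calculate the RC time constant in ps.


Step 1: tau = R * C
Step 2: tau = 599 * 4.9 fF = 599 * 4.9e-15 F
Step 3: tau = 2.9351e-12 s = 2.9351 ps

2.9351


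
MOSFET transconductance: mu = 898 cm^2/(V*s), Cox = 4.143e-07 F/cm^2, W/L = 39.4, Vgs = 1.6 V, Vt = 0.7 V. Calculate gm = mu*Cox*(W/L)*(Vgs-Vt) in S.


Step 1: Vov = Vgs - Vt = 1.6 - 0.7 = 0.9 V
Step 2: gm = mu * Cox * (W/L) * Vov
Step 3: gm = 898 * 4.143e-07 * 39.4 * 0.9 = 1.32e-02 S

1.32e-02


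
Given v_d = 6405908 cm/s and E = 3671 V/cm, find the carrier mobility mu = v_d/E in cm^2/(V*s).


Step 1: mu = v_d / E
Step 2: mu = 6405908 / 3671
Step 3: mu = 1745.0 cm^2/(V*s)

1745.0


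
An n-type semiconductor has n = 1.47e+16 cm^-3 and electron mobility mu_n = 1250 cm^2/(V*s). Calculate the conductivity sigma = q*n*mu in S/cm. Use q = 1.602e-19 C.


Step 1: sigma = q * n * mu
Step 2: sigma = 1.602e-19 * 1.47e+16 * 1250
Step 3: sigma = 2.944e+00 S/cm

2.944e+00


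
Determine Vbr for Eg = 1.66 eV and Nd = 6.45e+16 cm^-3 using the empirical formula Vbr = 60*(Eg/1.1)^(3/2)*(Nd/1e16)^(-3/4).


Step 1: Eg/1.1 = 1.66/1.1 = 1.509091
Step 2: (Eg/1.1)^1.5 = 1.509091^1.5 = 1.853844
Step 3: (Nd/1e16)^(-0.75) = (6.45)^(-0.75) = 0.247076
Step 4: Vbr = 60 * 1.853844 * 0.247076 = 27.5 V

27.5


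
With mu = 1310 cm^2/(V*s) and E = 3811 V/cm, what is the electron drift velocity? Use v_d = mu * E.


Step 1: v_d = mu * E
Step 2: v_d = 1310 * 3811 = 4992410
Step 3: v_d = 4.99e+06 cm/s

4.99e+06


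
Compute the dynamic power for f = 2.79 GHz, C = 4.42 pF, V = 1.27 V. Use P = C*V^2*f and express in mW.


Step 1: V^2 = 1.27^2 = 1.6129 V^2
Step 2: P = C*V^2*f = 4.42e-12 F * 1.6129 * 2.79e9 Hz
Step 3: P = 1.988996022e-02 W
Step 4: P = 19.89 mW

19.89


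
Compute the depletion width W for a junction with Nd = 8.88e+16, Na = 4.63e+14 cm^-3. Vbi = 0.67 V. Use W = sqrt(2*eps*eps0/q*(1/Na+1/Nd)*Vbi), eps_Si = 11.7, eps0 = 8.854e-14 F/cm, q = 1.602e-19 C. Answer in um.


Step 1: 1/Na + 1/Nd = 1/4.63e+14 + 1/8.88e+16 = 2.17109e-15
Step 2: 2*eps*eps0/q = 2*11.7*8.854e-14/1.602e-19 = 1.293281e+07
Step 3: W^2 = 1.293281e+07 * 2.17109e-15 * 0.67 = 1.88125e-08
Step 4: W = sqrt(1.88125e-08) = 1.372e-04 cm = 1.372 um

1.372


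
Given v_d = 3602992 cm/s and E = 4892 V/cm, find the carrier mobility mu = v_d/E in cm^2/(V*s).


Step 1: mu = v_d / E
Step 2: mu = 3602992 / 4892
Step 3: mu = 736.51 cm^2/(V*s)

736.51


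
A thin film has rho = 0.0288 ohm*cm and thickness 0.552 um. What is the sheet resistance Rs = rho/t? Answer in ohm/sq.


Step 1: Convert thickness to cm: t = 0.552 um = 5.5200e-05 cm
Step 2: Rs = rho / t = 0.0288 / 5.5200e-05
Step 3: Rs = 521.7 ohm/sq

521.7


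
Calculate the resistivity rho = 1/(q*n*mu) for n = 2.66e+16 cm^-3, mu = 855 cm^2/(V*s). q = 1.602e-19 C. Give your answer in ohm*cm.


Step 1: sigma = q * n * mu = 1.602e-19 * 2.66e+16 * 855 = 3.64343e+00 S/cm
Step 2: rho = 1 / sigma = 1 / 3.64343e+00 = 0.2745 ohm*cm

0.2745


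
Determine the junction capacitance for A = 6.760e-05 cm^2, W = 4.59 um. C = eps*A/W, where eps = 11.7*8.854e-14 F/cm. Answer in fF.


Step 1: eps_Si = 11.7 * 8.854e-14 = 1.035918e-12 F/cm
Step 2: W in cm = 4.59 * 1e-4 = 4.59e-04 cm
Step 3: C = 1.035918e-12 * 6.760e-05 / 4.59e-04 = 1.525666e-13 F
Step 4: C = 152.57 fF

152.57


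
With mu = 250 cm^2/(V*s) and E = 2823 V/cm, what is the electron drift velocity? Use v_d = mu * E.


Step 1: v_d = mu * E
Step 2: v_d = 250 * 2823 = 705750
Step 3: v_d = 7.06e+05 cm/s

7.06e+05


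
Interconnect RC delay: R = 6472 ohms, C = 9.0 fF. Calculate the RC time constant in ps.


Step 1: tau = R * C
Step 2: tau = 6472 * 9.0 fF = 6472 * 9.0e-15 F
Step 3: tau = 5.8248e-11 s = 58.248 ps

58.248


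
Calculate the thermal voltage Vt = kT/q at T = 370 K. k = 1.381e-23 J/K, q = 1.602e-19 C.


Step 1: kT = 1.381e-23 * 370 = 5.1097e-21 J
Step 2: Vt = kT/q = 5.1097e-21 / 1.602e-19
Step 3: Vt = 0.0319 V

0.0319


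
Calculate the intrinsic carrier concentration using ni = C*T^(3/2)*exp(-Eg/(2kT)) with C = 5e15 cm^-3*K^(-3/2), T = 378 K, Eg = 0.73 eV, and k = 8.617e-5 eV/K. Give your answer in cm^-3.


Step 1: Compute kT = 8.617e-5 * 378 = 0.03257226 eV
Step 2: Exponent = -Eg/(2kT) = -0.73/(2*0.03257226) = -11.20585
Step 3: T^(3/2) = 378^1.5 = 7349.16
Step 4: ni = 5e15 * 7349.16 * exp(-11.20585) = 5.00e+14 cm^-3

5.00e+14


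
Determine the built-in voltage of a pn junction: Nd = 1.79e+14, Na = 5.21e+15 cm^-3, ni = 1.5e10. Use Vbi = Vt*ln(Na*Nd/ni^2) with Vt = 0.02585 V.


Step 1: Compute Na*Nd/ni^2 = 5.21e+15 * 1.79e+14 / (1.5e10)^2 = 4.1448e+09
Step 2: ln(4.1448e+09) = 22.1451
Step 3: Vbi = 0.02585 * 22.1451 = 0.572 V

0.572


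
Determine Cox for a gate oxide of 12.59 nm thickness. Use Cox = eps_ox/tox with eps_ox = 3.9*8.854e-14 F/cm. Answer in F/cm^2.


Step 1: eps_ox = 3.9 * 8.854e-14 = 3.45306e-13 F/cm
Step 2: tox in cm = 12.59 nm * 1e-7 = 1.2590e-06 cm
Step 3: Cox = 3.45306e-13 / 1.2590e-06 = 2.74e-07 F/cm^2

2.74e-07


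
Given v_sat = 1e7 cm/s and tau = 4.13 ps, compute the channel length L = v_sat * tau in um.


Step 1: tau in seconds = 4.13 ps * 1e-12 = 4.1300e-12 s
Step 2: L = v_sat * tau = 1e7 * 4.1300e-12 = 4.1300e-05 cm
Step 3: L in um = 4.1300e-05 * 1e4 = 0.413 um

0.413


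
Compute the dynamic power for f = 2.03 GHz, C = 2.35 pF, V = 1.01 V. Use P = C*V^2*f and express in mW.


Step 1: V^2 = 1.01^2 = 1.0201 V^2
Step 2: P = C*V^2*f = 2.35e-12 F * 1.0201 * 2.03e9 Hz
Step 3: P = 4.86638705e-03 W
Step 4: P = 4.866 mW

4.866


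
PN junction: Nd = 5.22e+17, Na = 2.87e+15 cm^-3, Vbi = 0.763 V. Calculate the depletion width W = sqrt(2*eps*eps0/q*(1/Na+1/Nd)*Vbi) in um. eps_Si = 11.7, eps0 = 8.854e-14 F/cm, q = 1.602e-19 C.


Step 1: 1/Na + 1/Nd = 1/2.87e+15 + 1/5.22e+17 = 3.50348e-16
Step 2: 2*eps*eps0/q = 2*11.7*8.854e-14/1.602e-19 = 1.293281e+07
Step 3: W^2 = 1.293281e+07 * 3.50348e-16 * 0.763 = 3.45714e-09
Step 4: W = sqrt(3.45714e-09) = 5.880e-05 cm = 0.588 um

0.588


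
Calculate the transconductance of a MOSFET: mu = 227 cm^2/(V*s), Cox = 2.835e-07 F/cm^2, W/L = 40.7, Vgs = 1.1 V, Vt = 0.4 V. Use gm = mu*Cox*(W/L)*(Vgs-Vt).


Step 1: Vov = Vgs - Vt = 1.1 - 0.4 = 0.7 V
Step 2: gm = mu * Cox * (W/L) * Vov
Step 3: gm = 227 * 2.835e-07 * 40.7 * 0.7 = 1.83e-03 S

1.83e-03


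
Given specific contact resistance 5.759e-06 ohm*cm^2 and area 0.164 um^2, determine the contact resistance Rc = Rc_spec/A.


Step 1: Convert area to cm^2: 0.164 um^2 = 1.6400e-09 cm^2
Step 2: Rc = Rc_spec / A = 5.759e-06 / 1.6400e-09
Step 3: Rc = 3.51e+03 ohms

3.51e+03


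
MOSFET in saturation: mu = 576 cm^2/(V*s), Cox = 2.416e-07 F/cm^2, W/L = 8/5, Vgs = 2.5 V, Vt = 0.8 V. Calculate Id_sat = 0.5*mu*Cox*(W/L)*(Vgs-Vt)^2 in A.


Step 1: Overdrive voltage Vov = Vgs - Vt = 2.5 - 0.8 = 1.7 V
Step 2: W/L = 8/5 = 1.6
Step 3: Id = 0.5 * 576 * 2.416e-07 * 1.6 * 1.7^2
Step 4: Id = 3.22e-04 A

3.22e-04


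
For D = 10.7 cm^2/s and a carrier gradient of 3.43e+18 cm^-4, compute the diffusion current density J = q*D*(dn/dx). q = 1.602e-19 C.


Step 1: J = q * D * (dn/dx)
Step 2: J = 1.602e-19 * 10.7 * 3.43e+18
Step 3: J = 5.88e+00 A/cm^2

5.88e+00


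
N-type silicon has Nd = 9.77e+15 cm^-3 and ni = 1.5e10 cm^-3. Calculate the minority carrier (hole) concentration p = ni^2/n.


Step 1: Since Nd >> ni, n ≈ Nd = 9.77e+15 cm^-3
Step 2: p = ni^2 / n = (1.5e10)^2 / 9.77e+15
Step 3: p = 2.25e20 / 9.77e+15 = 2.30e+04 cm^-3

2.30e+04


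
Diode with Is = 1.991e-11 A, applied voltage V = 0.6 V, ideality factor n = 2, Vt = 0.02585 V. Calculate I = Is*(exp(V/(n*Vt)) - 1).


Step 1: V/(n*Vt) = 0.6/(2*0.02585) = 11.6054
Step 2: exp(11.6054) = 1.0969e+05
Step 3: I = 1.991e-11 * (1.0969e+05 - 1) = 2.18e-06 A

2.18e-06


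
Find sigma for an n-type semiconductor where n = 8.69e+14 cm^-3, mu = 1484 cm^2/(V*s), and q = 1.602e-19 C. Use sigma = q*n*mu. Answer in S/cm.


Step 1: sigma = q * n * mu
Step 2: sigma = 1.602e-19 * 8.69e+14 * 1484
Step 3: sigma = 2.066e-01 S/cm

2.066e-01


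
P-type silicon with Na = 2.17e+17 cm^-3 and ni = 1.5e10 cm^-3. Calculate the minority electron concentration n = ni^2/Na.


Step 1: Majority hole concentration p ≈ Na = 2.17e+17 cm^-3
Step 2: n = ni^2 / Na = (1.5e10)^2 / 2.17e+17
Step 3: n = 1.04e+03 cm^-3

1.04e+03


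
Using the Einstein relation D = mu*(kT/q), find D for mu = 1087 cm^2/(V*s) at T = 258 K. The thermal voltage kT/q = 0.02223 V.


Step 1: D = mu * (kT/q)
Step 2: D = 1087 * 0.02223
Step 3: D = 24.16 cm^2/s

24.16


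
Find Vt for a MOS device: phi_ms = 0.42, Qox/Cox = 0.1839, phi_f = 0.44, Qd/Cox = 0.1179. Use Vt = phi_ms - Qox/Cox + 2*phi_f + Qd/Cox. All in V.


Step 1: Vt = phi_ms - Qox/Cox + 2*phi_f + Qd/Cox
Step 2: Vt = 0.42 - 0.1839 + 2*0.44 + 0.1179
Step 3: Vt = 0.42 - 0.1839 + 0.88 + 0.1179
Step 4: Vt = 1.234 V

1.234


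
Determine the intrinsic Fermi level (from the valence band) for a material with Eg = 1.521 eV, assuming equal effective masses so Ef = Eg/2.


Step 1: For an intrinsic semiconductor, the Fermi level sits at midgap.
Step 2: Ef = Eg / 2 = 1.521 / 2 = 0.7605 eV

0.7605


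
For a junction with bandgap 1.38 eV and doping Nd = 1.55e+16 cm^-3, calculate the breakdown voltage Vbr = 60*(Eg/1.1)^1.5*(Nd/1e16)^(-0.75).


Step 1: Eg/1.1 = 1.38/1.1 = 1.254545
Step 2: (Eg/1.1)^1.5 = 1.254545^1.5 = 1.405172
Step 3: (Nd/1e16)^(-0.75) = (1.55)^(-0.75) = 0.719865
Step 4: Vbr = 60 * 1.405172 * 0.719865 = 60.7 V

60.7


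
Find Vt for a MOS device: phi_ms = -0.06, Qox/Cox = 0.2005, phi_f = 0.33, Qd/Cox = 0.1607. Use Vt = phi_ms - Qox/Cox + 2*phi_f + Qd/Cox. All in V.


Step 1: Vt = phi_ms - Qox/Cox + 2*phi_f + Qd/Cox
Step 2: Vt = -0.06 - 0.2005 + 2*0.33 + 0.1607
Step 3: Vt = -0.06 - 0.2005 + 0.66 + 0.1607
Step 4: Vt = 0.5602 V

0.5602


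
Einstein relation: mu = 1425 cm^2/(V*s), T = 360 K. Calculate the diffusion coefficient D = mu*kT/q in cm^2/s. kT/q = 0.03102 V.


Step 1: D = mu * (kT/q)
Step 2: D = 1425 * 0.03102
Step 3: D = 44.2 cm^2/s

44.2


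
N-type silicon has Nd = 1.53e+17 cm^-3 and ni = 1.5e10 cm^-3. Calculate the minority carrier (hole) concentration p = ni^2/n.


Step 1: Since Nd >> ni, n ≈ Nd = 1.53e+17 cm^-3
Step 2: p = ni^2 / n = (1.5e10)^2 / 1.53e+17
Step 3: p = 2.25e20 / 1.53e+17 = 1.47e+03 cm^-3

1.47e+03


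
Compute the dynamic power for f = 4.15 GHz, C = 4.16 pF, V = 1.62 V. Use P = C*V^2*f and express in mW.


Step 1: V^2 = 1.62^2 = 2.6244 V^2
Step 2: P = C*V^2*f = 4.16e-12 F * 2.6244 * 4.15e9 Hz
Step 3: P = 4.53076416e-02 W
Step 4: P = 45.308 mW

45.308


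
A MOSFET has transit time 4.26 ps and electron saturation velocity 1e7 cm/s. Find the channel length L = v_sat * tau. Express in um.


Step 1: tau in seconds = 4.26 ps * 1e-12 = 4.2600e-12 s
Step 2: L = v_sat * tau = 1e7 * 4.2600e-12 = 4.2600e-05 cm
Step 3: L in um = 4.2600e-05 * 1e4 = 0.426 um

0.426


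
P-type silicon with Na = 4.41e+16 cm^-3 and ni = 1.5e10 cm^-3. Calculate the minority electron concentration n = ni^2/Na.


Step 1: Majority hole concentration p ≈ Na = 4.41e+16 cm^-3
Step 2: n = ni^2 / Na = (1.5e10)^2 / 4.41e+16
Step 3: n = 5.10e+03 cm^-3

5.10e+03


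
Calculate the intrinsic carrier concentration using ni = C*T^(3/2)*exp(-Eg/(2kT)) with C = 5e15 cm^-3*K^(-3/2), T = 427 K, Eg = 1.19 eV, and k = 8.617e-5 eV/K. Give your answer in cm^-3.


Step 1: Compute kT = 8.617e-5 * 427 = 0.03679459 eV
Step 2: Exponent = -Eg/(2kT) = -1.19/(2*0.03679459) = -16.17086
Step 3: T^(3/2) = 427^1.5 = 8823.52
Step 4: ni = 5e15 * 8823.52 * exp(-16.17086) = 4.19e+12 cm^-3

4.19e+12


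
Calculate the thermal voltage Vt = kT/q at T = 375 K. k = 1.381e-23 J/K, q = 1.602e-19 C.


Step 1: kT = 1.381e-23 * 375 = 5.17875e-21 J
Step 2: Vt = kT/q = 5.17875e-21 / 1.602e-19
Step 3: Vt = 0.03233 V

0.03233


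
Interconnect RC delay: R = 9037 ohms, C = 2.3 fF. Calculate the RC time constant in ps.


Step 1: tau = R * C
Step 2: tau = 9037 * 2.3 fF = 9037 * 2.3e-15 F
Step 3: tau = 2.07851e-11 s = 20.7851 ps

20.7851


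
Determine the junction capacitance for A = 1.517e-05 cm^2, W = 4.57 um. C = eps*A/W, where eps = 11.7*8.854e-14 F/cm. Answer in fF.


Step 1: eps_Si = 11.7 * 8.854e-14 = 1.035918e-12 F/cm
Step 2: W in cm = 4.57 * 1e-4 = 4.57e-04 cm
Step 3: C = 1.035918e-12 * 1.517e-05 / 4.57e-04 = 3.438704e-14 F
Step 4: C = 34.39 fF

34.39


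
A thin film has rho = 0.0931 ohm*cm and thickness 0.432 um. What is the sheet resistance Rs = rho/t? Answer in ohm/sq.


Step 1: Convert thickness to cm: t = 0.432 um = 4.3200e-05 cm
Step 2: Rs = rho / t = 0.0931 / 4.3200e-05
Step 3: Rs = 2155.1 ohm/sq

2155.1


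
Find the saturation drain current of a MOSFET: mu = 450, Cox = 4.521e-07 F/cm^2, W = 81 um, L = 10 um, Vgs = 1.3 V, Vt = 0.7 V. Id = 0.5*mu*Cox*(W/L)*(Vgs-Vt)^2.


Step 1: Overdrive voltage Vov = Vgs - Vt = 1.3 - 0.7 = 0.6 V
Step 2: W/L = 81/10 = 8.1
Step 3: Id = 0.5 * 450 * 4.521e-07 * 8.1 * 0.6^2
Step 4: Id = 2.97e-04 A

2.97e-04


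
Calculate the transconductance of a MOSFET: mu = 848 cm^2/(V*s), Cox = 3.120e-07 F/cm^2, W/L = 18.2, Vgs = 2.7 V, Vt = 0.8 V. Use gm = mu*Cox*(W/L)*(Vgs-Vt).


Step 1: Vov = Vgs - Vt = 2.7 - 0.8 = 1.9 V
Step 2: gm = mu * Cox * (W/L) * Vov
Step 3: gm = 848 * 3.120e-07 * 18.2 * 1.9 = 9.15e-03 S

9.15e-03


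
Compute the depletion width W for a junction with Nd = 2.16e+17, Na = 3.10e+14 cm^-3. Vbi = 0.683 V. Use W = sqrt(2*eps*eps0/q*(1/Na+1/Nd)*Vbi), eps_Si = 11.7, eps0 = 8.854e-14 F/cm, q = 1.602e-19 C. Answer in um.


Step 1: 1/Na + 1/Nd = 1/3.10e+14 + 1/2.16e+17 = 3.23044e-15
Step 2: 2*eps*eps0/q = 2*11.7*8.854e-14/1.602e-19 = 1.293281e+07
Step 3: W^2 = 1.293281e+07 * 3.23044e-15 * 0.683 = 2.85348e-08
Step 4: W = sqrt(2.85348e-08) = 1.689e-04 cm = 1.689 um

1.689


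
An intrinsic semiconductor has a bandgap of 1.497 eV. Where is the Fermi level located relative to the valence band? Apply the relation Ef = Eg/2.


Step 1: For an intrinsic semiconductor, the Fermi level sits at midgap.
Step 2: Ef = Eg / 2 = 1.497 / 2 = 0.7485 eV

0.7485


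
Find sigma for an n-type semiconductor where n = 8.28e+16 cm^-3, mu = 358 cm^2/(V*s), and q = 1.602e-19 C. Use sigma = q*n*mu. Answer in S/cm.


Step 1: sigma = q * n * mu
Step 2: sigma = 1.602e-19 * 8.28e+16 * 358
Step 3: sigma = 4.749e+00 S/cm

4.749e+00


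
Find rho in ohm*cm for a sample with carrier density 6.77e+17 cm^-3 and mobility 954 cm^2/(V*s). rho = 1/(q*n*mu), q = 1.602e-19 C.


Step 1: sigma = q * n * mu = 1.602e-19 * 6.77e+17 * 954 = 1.03466e+02 S/cm
Step 2: rho = 1 / sigma = 1 / 1.03466e+02 = 0.009665 ohm*cm

0.009665


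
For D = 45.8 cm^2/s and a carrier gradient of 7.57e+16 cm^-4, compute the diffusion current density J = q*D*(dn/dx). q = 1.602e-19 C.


Step 1: J = q * D * (dn/dx)
Step 2: J = 1.602e-19 * 45.8 * 7.57e+16
Step 3: J = 5.55e-01 A/cm^2

5.55e-01
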